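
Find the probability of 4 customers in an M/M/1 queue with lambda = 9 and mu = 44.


rho = 9/44; P(n) = (1-rho)*rho^n = (1-9/44)*(9/44)^4 = 0.0014

0.0014


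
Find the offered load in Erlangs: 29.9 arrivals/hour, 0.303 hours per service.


Offered load a = lambda * E[S] = 29.9 * 0.303 = 9.06 Erlangs

9.06 Erlangs


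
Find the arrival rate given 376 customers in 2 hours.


lambda = total arrivals / time = 376 / 2 = 188.0 per hour

188.0 per hour


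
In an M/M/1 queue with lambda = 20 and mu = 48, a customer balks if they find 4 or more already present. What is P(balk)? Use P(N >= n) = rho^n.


P(N >= 4) = rho^4 = (20/48)^4 = 0.0301

0.0301


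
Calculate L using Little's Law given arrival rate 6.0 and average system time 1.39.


L = lambda * W = 6.0 * 1.39 = 8.34

8.34


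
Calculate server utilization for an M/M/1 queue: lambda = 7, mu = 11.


rho = lambda/mu = 7/11 = 0.6364

0.6364


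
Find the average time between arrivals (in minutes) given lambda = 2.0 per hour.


Mean interarrival time = 60/lambda = 60/2.0 = 30.0 minutes

30.0 minutes


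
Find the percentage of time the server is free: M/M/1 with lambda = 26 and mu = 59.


Idle fraction = (1 - rho) * 100 = (1 - 26/59) * 100 = 55.9%

55.9%


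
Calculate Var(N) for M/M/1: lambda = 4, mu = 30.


rho = 4/30; Var(N) = rho/(1-rho)^2 = 0.18

0.18


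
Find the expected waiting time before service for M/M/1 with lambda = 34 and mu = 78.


rho = 34/78; Wq = rho/(mu - lambda) = 0.0099 hours

0.0099 hours


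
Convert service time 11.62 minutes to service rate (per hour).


mu = 60 / avg_service_time = 60 / 11.62 = 5.16 per hour

5.16 per hour


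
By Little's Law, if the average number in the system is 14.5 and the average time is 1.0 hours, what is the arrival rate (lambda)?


lambda = L / W = 14.5 / 1.0 = 14.5 per hour

14.5 per hour


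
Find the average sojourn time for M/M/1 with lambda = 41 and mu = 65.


W = 1/(mu - lambda) = 1/(65 - 41) = 0.0417 hours

0.0417 hours


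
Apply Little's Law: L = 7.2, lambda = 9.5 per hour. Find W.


W = L / lambda = 7.2 / 9.5 = 0.7579 hours

0.7579 hours


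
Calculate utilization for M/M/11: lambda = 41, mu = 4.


rho = lambda/(c*mu) = 41/(11*4) = 0.9318

0.9318


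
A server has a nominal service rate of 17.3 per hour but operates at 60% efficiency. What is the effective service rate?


Effective rate = mu * efficiency = 17.3 * 0.6 = 10.38 per hour

10.38 per hour


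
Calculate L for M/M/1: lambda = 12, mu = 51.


rho = 12/51; L = rho/(1-rho) = 0.31

0.31


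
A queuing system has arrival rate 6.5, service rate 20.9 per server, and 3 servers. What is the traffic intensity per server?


rho = lambda / (c * mu) = 6.5 / (3 * 20.9) = 0.1037

0.1037


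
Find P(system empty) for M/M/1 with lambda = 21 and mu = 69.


P0 = 1 - rho = 1 - 21/69 = 0.6957

0.6957


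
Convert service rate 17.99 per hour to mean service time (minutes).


Mean service time = 60/mu = 60/17.99 = 3.34 minutes

3.34 minutes


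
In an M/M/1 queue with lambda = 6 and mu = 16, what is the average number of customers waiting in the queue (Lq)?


rho = 6/16; Lq = rho^2/(1-rho) = 0.23

0.23


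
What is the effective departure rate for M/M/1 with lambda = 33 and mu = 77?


For a stable queue (lambda < mu), throughput = lambda = 33 per hour

33 per hour


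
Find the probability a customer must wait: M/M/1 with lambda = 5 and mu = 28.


P(wait) = rho = lambda/mu = 5/28 = 0.1786

0.1786


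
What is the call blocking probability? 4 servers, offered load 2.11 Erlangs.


B(N,A) = (A^N/N!) / sum(A^k/k!, k=0..N) with N=4, A=2.11 = 0.1069

0.1069


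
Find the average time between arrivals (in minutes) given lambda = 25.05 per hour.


Mean interarrival time = 60/lambda = 60/25.05 = 2.4 minutes

2.4 minutes


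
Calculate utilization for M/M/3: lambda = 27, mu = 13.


rho = lambda/(c*mu) = 27/(3*13) = 0.6923

0.6923


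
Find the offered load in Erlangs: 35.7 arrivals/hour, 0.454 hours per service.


Offered load a = lambda * E[S] = 35.7 * 0.454 = 16.21 Erlangs

16.21 Erlangs


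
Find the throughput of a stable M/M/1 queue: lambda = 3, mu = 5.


For a stable queue (lambda < mu), throughput = lambda = 3 per hour

3 per hour


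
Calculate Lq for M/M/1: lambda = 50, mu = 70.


rho = 50/70; Lq = rho^2/(1-rho) = 1.79

1.79


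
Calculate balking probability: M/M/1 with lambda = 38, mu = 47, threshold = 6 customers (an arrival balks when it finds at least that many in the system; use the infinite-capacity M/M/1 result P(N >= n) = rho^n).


P(N >= 6) = rho^6 = (38/47)^6 = 0.2793

0.2793


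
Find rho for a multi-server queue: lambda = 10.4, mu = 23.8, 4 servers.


rho = lambda / (c * mu) = 10.4 / (4 * 23.8) = 0.1092

0.1092


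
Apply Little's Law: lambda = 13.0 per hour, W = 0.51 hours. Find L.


L = lambda * W = 13.0 * 0.51 = 6.63

6.63


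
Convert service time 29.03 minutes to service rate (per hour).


mu = 60 / avg_service_time = 60 / 29.03 = 2.07 per hour

2.07 per hour


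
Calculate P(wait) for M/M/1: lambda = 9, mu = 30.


P(wait) = rho = lambda/mu = 9/30 = 0.3

0.3


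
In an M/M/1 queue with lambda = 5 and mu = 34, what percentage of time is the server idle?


Idle fraction = (1 - rho) * 100 = (1 - 5/34) * 100 = 85.3%

85.3%


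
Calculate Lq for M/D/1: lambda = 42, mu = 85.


M/D/1: Lq = rho^2 / (2*(1-rho)) where rho = 42/85; Lq = 0.24

0.24


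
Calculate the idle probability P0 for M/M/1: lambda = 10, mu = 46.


P0 = 1 - rho = 1 - 10/46 = 0.7826

0.7826


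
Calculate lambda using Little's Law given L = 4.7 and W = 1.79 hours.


lambda = L / W = 4.7 / 1.79 = 2.63 per hour

2.63 per hour


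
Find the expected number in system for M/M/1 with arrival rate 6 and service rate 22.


rho = 6/22; L = rho/(1-rho) = 0.37

0.37


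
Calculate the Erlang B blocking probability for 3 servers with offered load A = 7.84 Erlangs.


B(N,A) = (A^N/N!) / sum(A^k/k!, k=0..N) with N=3, A=7.84 = 0.6699

0.6699


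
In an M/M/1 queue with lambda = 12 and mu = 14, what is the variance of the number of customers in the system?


rho = 12/14; Var(N) = rho/(1-rho)^2 = 42.0

42.0


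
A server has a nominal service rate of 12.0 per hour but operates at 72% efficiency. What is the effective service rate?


Effective rate = mu * efficiency = 12.0 * 0.72 = 8.64 per hour

8.64 per hour


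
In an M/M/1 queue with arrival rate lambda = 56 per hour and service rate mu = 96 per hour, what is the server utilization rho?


rho = lambda/mu = 56/96 = 0.5833

0.5833


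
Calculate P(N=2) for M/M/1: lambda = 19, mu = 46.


rho = 19/46; P(n) = (1-rho)*rho^n = (1-19/46)*(19/46)^2 = 0.1001

0.1001


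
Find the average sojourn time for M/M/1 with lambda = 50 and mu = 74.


W = 1/(mu - lambda) = 1/(74 - 50) = 0.0417 hours

0.0417 hours


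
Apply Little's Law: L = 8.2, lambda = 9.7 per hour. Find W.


W = L / lambda = 8.2 / 9.7 = 0.8454 hours

0.8454 hours


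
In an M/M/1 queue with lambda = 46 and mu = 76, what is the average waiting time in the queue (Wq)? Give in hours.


rho = 46/76; Wq = rho/(mu - lambda) = 0.0202 hours

0.0202 hours


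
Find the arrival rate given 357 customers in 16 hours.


lambda = total arrivals / time = 357 / 16 = 22.31 per hour

22.31 per hour


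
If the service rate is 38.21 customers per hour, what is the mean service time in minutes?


Mean service time = 60/mu = 60/38.21 = 1.57 minutes

1.57 minutes


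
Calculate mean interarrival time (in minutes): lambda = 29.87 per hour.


Mean interarrival time = 60/lambda = 60/29.87 = 2.01 minutes

2.01 minutes


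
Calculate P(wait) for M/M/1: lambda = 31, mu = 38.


P(wait) = rho = lambda/mu = 31/38 = 0.8158

0.8158


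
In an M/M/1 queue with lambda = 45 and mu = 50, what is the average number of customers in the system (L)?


rho = 45/50; L = rho/(1-rho) = 9.0

9.0


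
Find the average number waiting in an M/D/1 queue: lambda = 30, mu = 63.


M/D/1: Lq = rho^2 / (2*(1-rho)) where rho = 30/63; Lq = 0.22

0.22


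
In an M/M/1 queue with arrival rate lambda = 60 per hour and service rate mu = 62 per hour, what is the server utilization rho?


rho = lambda/mu = 60/62 = 0.9677

0.9677


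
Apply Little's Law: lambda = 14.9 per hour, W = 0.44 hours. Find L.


L = lambda * W = 14.9 * 0.44 = 6.56

6.56


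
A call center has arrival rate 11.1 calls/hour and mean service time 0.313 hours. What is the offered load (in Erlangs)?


Offered load a = lambda * E[S] = 11.1 * 0.313 = 3.47 Erlangs

3.47 Erlangs


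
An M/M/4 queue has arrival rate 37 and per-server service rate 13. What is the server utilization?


rho = lambda/(c*mu) = 37/(4*13) = 0.7115

0.7115


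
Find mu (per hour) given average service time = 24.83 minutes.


mu = 60 / avg_service_time = 60 / 24.83 = 2.42 per hour

2.42 per hour


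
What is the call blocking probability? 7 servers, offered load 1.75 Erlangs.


B(N,A) = (A^N/N!) / sum(A^k/k!, k=0..N) with N=7, A=1.75 = 0.0017

0.0017


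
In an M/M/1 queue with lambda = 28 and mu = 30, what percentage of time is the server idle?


Idle fraction = (1 - rho) * 100 = (1 - 28/30) * 100 = 6.7%

6.7%


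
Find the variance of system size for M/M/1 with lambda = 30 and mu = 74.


rho = 30/74; Var(N) = rho/(1-rho)^2 = 1.15

1.15


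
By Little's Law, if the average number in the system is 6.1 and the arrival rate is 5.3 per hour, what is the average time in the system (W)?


W = L / lambda = 6.1 / 5.3 = 1.1509 hours

1.1509 hours


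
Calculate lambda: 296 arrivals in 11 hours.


lambda = total arrivals / time = 296 / 11 = 26.91 per hour

26.91 per hour


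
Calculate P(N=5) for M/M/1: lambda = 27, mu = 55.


rho = 27/55; P(n) = (1-rho)*rho^n = (1-27/55)*(27/55)^5 = 0.0145

0.0145


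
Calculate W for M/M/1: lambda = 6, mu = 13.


W = 1/(mu - lambda) = 1/(13 - 6) = 0.1429 hours

0.1429 hours


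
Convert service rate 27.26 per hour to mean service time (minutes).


Mean service time = 60/mu = 60/27.26 = 2.2 minutes

2.2 minutes


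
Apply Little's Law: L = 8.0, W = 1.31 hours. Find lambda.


lambda = L / W = 8.0 / 1.31 = 6.11 per hour

6.11 per hour


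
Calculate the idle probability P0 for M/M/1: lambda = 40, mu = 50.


P0 = 1 - rho = 1 - 40/50 = 0.2

0.2


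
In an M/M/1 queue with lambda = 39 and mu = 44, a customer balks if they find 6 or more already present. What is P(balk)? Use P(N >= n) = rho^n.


P(N >= 6) = rho^6 = (39/44)^6 = 0.4849

0.4849


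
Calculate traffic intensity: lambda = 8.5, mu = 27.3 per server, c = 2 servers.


rho = lambda / (c * mu) = 8.5 / (2 * 27.3) = 0.1557

0.1557


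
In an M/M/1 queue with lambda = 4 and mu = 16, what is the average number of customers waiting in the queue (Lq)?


rho = 4/16; Lq = rho^2/(1-rho) = 0.08

0.08


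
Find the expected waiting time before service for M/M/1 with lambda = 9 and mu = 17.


rho = 9/17; Wq = rho/(mu - lambda) = 0.0662 hours

0.0662 hours


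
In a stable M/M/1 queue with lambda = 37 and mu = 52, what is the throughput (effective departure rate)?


For a stable queue (lambda < mu), throughput = lambda = 37 per hour

37 per hour


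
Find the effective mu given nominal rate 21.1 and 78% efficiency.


Effective rate = mu * efficiency = 21.1 * 0.78 = 16.46 per hour

16.46 per hour


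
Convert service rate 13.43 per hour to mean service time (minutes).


Mean service time = 60/mu = 60/13.43 = 4.47 minutes

4.47 minutes


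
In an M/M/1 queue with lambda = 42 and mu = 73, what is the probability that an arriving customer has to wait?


P(wait) = rho = lambda/mu = 42/73 = 0.5753

0.5753


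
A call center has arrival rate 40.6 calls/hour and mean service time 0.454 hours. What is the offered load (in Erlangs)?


Offered load a = lambda * E[S] = 40.6 * 0.454 = 18.43 Erlangs

18.43 Erlangs


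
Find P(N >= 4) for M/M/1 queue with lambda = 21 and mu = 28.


P(N >= 4) = rho^4 = (21/28)^4 = 0.3164

0.3164


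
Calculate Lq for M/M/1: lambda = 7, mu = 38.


rho = 7/38; Lq = rho^2/(1-rho) = 0.04

0.04


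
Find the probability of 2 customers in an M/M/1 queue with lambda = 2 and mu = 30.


rho = 2/30; P(n) = (1-rho)*rho^n = (1-2/30)*(2/30)^2 = 0.0041

0.0041


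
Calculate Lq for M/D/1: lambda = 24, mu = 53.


M/D/1: Lq = rho^2 / (2*(1-rho)) where rho = 24/53; Lq = 0.19

0.19


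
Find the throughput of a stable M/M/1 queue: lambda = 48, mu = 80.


For a stable queue (lambda < mu), throughput = lambda = 48 per hour

48 per hour


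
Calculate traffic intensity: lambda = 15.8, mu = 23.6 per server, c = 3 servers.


rho = lambda / (c * mu) = 15.8 / (3 * 23.6) = 0.2232

0.2232


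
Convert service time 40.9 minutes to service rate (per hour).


mu = 60 / avg_service_time = 60 / 40.9 = 1.47 per hour

1.47 per hour


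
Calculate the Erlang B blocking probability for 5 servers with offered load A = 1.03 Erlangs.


B(N,A) = (A^N/N!) / sum(A^k/k!, k=0..N) with N=5, A=1.03 = 0.0035

0.0035


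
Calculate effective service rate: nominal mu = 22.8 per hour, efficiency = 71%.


Effective rate = mu * efficiency = 22.8 * 0.71 = 16.19 per hour

16.19 per hour


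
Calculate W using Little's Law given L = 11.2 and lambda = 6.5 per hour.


W = L / lambda = 11.2 / 6.5 = 1.7231 hours

1.7231 hours


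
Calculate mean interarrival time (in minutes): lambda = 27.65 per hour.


Mean interarrival time = 60/lambda = 60/27.65 = 2.17 minutes

2.17 minutes


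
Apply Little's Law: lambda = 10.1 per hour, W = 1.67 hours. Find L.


L = lambda * W = 10.1 * 1.67 = 16.87

16.87


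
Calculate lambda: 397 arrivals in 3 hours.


lambda = total arrivals / time = 397 / 3 = 132.33 per hour

132.33 per hour


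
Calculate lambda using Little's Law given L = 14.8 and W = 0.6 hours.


lambda = L / W = 14.8 / 0.6 = 24.67 per hour

24.67 per hour


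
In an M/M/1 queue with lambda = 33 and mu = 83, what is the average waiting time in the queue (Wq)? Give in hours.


rho = 33/83; Wq = rho/(mu - lambda) = 0.008 hours

0.008 hours


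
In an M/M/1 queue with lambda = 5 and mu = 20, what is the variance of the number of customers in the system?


rho = 5/20; Var(N) = rho/(1-rho)^2 = 0.44

0.44


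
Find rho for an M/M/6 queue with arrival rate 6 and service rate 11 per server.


rho = lambda/(c*mu) = 6/(6*11) = 0.0909

0.0909


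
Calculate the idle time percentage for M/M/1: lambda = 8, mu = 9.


Idle fraction = (1 - rho) * 100 = (1 - 8/9) * 100 = 11.1%

11.1%


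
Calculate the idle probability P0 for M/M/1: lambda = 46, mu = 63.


P0 = 1 - rho = 1 - 46/63 = 0.2698

0.2698


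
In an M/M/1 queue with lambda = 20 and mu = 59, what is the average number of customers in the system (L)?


rho = 20/59; L = rho/(1-rho) = 0.51

0.51


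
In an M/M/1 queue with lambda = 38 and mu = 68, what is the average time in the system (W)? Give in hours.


W = 1/(mu - lambda) = 1/(68 - 38) = 0.0333 hours

0.0333 hours


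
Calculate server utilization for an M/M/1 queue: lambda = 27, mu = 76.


rho = lambda/mu = 27/76 = 0.3553

0.3553


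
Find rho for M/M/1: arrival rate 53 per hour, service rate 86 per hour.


rho = lambda/mu = 53/86 = 0.6163

0.6163


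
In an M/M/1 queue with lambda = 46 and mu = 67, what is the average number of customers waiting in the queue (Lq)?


rho = 46/67; Lq = rho^2/(1-rho) = 1.5

1.5


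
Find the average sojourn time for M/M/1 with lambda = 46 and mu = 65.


W = 1/(mu - lambda) = 1/(65 - 46) = 0.0526 hours

0.0526 hours


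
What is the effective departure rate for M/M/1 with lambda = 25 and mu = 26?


For a stable queue (lambda < mu), throughput = lambda = 25 per hour

25 per hour


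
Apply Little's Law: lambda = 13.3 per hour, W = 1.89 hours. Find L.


L = lambda * W = 13.3 * 1.89 = 25.14

25.14


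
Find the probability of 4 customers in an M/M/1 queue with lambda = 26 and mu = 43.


rho = 26/43; P(n) = (1-rho)*rho^n = (1-26/43)*(26/43)^4 = 0.0528

0.0528


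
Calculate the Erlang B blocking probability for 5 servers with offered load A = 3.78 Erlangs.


B(N,A) = (A^N/N!) / sum(A^k/k!, k=0..N) with N=5, A=3.78 = 0.1793

0.1793


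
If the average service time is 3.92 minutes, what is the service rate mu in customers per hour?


mu = 60 / avg_service_time = 60 / 3.92 = 15.31 per hour

15.31 per hour


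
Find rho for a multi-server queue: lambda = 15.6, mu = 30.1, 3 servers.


rho = lambda / (c * mu) = 15.6 / (3 * 30.1) = 0.1728

0.1728


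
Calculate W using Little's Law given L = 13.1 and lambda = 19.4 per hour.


W = L / lambda = 13.1 / 19.4 = 0.6753 hours

0.6753 hours


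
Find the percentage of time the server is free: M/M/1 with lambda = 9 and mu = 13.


Idle fraction = (1 - rho) * 100 = (1 - 9/13) * 100 = 30.8%

30.8%


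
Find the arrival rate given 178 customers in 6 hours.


lambda = total arrivals / time = 178 / 6 = 29.67 per hour

29.67 per hour


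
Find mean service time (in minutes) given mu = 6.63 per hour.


Mean service time = 60/mu = 60/6.63 = 9.05 minutes

9.05 minutes


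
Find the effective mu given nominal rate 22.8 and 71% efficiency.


Effective rate = mu * efficiency = 22.8 * 0.71 = 16.19 per hour

16.19 per hour


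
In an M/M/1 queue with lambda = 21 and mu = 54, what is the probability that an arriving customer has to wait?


P(wait) = rho = lambda/mu = 21/54 = 0.3889

0.3889


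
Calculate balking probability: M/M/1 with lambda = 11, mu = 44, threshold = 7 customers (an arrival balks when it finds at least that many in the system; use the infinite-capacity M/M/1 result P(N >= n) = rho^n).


P(N >= 7) = rho^7 = (11/44)^7 = 0.0001

0.0001


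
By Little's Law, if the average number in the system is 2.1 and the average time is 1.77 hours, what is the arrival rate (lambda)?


lambda = L / W = 2.1 / 1.77 = 1.19 per hour

1.19 per hour


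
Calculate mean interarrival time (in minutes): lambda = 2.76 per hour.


Mean interarrival time = 60/lambda = 60/2.76 = 21.74 minutes

21.74 minutes


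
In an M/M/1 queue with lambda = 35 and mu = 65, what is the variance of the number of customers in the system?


rho = 35/65; Var(N) = rho/(1-rho)^2 = 2.53

2.53


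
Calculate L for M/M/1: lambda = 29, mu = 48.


rho = 29/48; L = rho/(1-rho) = 1.53

1.53


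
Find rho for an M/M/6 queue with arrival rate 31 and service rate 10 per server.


rho = lambda/(c*mu) = 31/(6*10) = 0.5167

0.5167


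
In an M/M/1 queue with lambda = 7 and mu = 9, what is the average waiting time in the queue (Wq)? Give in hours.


rho = 7/9; Wq = rho/(mu - lambda) = 0.3889 hours

0.3889 hours


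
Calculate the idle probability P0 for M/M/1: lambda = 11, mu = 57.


P0 = 1 - rho = 1 - 11/57 = 0.807

0.807


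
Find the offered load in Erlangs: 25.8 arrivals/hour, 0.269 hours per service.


Offered load a = lambda * E[S] = 25.8 * 0.269 = 6.94 Erlangs

6.94 Erlangs


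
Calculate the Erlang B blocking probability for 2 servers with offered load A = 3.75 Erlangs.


B(N,A) = (A^N/N!) / sum(A^k/k!, k=0..N) with N=2, A=3.75 = 0.5968

0.5968


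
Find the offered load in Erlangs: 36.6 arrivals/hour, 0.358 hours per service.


Offered load a = lambda * E[S] = 36.6 * 0.358 = 13.1 Erlangs

13.1 Erlangs


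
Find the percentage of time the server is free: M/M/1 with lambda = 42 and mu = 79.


Idle fraction = (1 - rho) * 100 = (1 - 42/79) * 100 = 46.8%

46.8%


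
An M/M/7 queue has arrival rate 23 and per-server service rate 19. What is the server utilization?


rho = lambda/(c*mu) = 23/(7*19) = 0.1729

0.1729


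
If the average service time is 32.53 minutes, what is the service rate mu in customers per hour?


mu = 60 / avg_service_time = 60 / 32.53 = 1.84 per hour

1.84 per hour


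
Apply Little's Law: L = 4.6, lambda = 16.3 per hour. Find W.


W = L / lambda = 4.6 / 16.3 = 0.2822 hours

0.2822 hours


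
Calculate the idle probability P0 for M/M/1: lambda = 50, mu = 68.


P0 = 1 - rho = 1 - 50/68 = 0.2647

0.2647


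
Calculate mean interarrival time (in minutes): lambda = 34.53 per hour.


Mean interarrival time = 60/lambda = 60/34.53 = 1.74 minutes

1.74 minutes


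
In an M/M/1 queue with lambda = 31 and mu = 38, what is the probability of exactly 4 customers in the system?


rho = 31/38; P(n) = (1-rho)*rho^n = (1-31/38)*(31/38)^4 = 0.0816

0.0816


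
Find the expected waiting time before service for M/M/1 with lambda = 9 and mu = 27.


rho = 9/27; Wq = rho/(mu - lambda) = 0.0185 hours

0.0185 hours


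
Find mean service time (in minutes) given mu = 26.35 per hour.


Mean service time = 60/mu = 60/26.35 = 2.28 minutes

2.28 minutes


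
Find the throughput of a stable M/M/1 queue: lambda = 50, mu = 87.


For a stable queue (lambda < mu), throughput = lambda = 50 per hour

50 per hour


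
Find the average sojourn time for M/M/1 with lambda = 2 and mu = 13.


W = 1/(mu - lambda) = 1/(13 - 2) = 0.0909 hours

0.0909 hours


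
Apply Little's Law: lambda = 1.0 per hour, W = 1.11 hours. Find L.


L = lambda * W = 1.0 * 1.11 = 1.11

1.11


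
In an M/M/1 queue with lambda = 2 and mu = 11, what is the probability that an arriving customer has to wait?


P(wait) = rho = lambda/mu = 2/11 = 0.1818

0.1818


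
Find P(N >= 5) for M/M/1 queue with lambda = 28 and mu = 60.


P(N >= 5) = rho^5 = (28/60)^5 = 0.0221

0.0221


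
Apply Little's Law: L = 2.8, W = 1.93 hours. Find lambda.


lambda = L / W = 2.8 / 1.93 = 1.45 per hour

1.45 per hour


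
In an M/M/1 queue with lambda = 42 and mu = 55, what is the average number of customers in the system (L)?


rho = 42/55; L = rho/(1-rho) = 3.23

3.23


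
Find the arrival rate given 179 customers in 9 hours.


lambda = total arrivals / time = 179 / 9 = 19.89 per hour

19.89 per hour


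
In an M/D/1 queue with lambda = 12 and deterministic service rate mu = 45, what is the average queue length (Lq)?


M/D/1: Lq = rho^2 / (2*(1-rho)) where rho = 12/45; Lq = 0.05

0.05


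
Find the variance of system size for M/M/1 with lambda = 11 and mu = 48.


rho = 11/48; Var(N) = rho/(1-rho)^2 = 0.39

0.39


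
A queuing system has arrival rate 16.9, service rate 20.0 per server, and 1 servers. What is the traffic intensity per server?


rho = lambda / (c * mu) = 16.9 / (1 * 20.0) = 0.845

0.845


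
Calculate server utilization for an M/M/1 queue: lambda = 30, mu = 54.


rho = lambda/mu = 30/54 = 0.5556

0.5556


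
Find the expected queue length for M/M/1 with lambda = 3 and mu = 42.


rho = 3/42; Lq = rho^2/(1-rho) = 0.01

0.01


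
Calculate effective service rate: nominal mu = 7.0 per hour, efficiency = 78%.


Effective rate = mu * efficiency = 7.0 * 0.78 = 5.46 per hour

5.46 per hour


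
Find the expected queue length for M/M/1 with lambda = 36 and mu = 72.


rho = 36/72; Lq = rho^2/(1-rho) = 0.5

0.5


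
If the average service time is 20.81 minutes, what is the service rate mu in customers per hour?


mu = 60 / avg_service_time = 60 / 20.81 = 2.88 per hour

2.88 per hour


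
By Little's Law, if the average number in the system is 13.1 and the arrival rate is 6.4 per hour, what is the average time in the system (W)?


W = L / lambda = 13.1 / 6.4 = 2.0469 hours

2.0469 hours


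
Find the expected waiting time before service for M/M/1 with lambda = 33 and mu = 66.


rho = 33/66; Wq = rho/(mu - lambda) = 0.0152 hours

0.0152 hours


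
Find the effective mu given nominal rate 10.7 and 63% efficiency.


Effective rate = mu * efficiency = 10.7 * 0.63 = 6.74 per hour

6.74 per hour


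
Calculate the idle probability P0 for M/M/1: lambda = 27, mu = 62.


P0 = 1 - rho = 1 - 27/62 = 0.5645

0.5645


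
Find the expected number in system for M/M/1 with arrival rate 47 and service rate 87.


rho = 47/87; L = rho/(1-rho) = 1.18

1.18


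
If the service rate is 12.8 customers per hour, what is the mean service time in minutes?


Mean service time = 60/mu = 60/12.8 = 4.69 minutes

4.69 minutes


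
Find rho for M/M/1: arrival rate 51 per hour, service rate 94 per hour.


rho = lambda/mu = 51/94 = 0.5426

0.5426


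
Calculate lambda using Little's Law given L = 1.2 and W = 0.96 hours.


lambda = L / W = 1.2 / 0.96 = 1.25 per hour

1.25 per hour


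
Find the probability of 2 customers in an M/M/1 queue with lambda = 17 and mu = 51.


rho = 17/51; P(n) = (1-rho)*rho^n = (1-17/51)*(17/51)^2 = 0.0741

0.0741


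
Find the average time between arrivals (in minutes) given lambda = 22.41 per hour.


Mean interarrival time = 60/lambda = 60/22.41 = 2.68 minutes

2.68 minutes


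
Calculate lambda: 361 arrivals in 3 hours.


lambda = total arrivals / time = 361 / 3 = 120.33 per hour

120.33 per hour


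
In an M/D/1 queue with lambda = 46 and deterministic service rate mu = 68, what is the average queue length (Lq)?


M/D/1: Lq = rho^2 / (2*(1-rho)) where rho = 46/68; Lq = 0.71

0.71


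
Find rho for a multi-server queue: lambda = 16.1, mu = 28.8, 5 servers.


rho = lambda / (c * mu) = 16.1 / (5 * 28.8) = 0.1118

0.1118


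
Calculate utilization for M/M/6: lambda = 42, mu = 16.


rho = lambda/(c*mu) = 42/(6*16) = 0.4375

0.4375


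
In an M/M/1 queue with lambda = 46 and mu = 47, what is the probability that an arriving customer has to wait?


P(wait) = rho = lambda/mu = 46/47 = 0.9787

0.9787


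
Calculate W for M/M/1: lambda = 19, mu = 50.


W = 1/(mu - lambda) = 1/(50 - 19) = 0.0323 hours

0.0323 hours


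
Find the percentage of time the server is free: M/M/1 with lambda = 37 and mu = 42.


Idle fraction = (1 - rho) * 100 = (1 - 37/42) * 100 = 11.9%

11.9%


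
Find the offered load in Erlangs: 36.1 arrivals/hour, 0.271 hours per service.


Offered load a = lambda * E[S] = 36.1 * 0.271 = 9.78 Erlangs

9.78 Erlangs


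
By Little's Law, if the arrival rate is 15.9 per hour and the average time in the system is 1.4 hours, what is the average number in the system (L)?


L = lambda * W = 15.9 * 1.4 = 22.26

22.26


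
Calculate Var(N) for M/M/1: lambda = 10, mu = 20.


rho = 10/20; Var(N) = rho/(1-rho)^2 = 2.0

2.0


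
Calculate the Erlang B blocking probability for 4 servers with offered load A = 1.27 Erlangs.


B(N,A) = (A^N/N!) / sum(A^k/k!, k=0..N) with N=4, A=1.27 = 0.0307

0.0307


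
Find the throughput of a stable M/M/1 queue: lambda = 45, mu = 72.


For a stable queue (lambda < mu), throughput = lambda = 45 per hour

45 per hour


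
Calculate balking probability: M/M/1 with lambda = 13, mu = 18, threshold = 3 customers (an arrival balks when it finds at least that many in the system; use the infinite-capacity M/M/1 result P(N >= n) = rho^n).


P(N >= 3) = rho^3 = (13/18)^3 = 0.3767

0.3767


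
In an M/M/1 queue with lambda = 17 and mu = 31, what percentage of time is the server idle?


Idle fraction = (1 - rho) * 100 = (1 - 17/31) * 100 = 45.2%

45.2%


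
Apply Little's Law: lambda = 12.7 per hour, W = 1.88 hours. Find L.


L = lambda * W = 12.7 * 1.88 = 23.88

23.88


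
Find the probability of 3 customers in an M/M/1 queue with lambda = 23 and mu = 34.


rho = 23/34; P(n) = (1-rho)*rho^n = (1-23/34)*(23/34)^3 = 0.1002

0.1002


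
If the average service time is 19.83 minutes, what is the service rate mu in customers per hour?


mu = 60 / avg_service_time = 60 / 19.83 = 3.03 per hour

3.03 per hour


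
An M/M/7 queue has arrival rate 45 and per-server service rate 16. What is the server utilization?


rho = lambda/(c*mu) = 45/(7*16) = 0.4018

0.4018


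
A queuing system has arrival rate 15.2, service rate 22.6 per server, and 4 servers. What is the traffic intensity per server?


rho = lambda / (c * mu) = 15.2 / (4 * 22.6) = 0.1681

0.1681


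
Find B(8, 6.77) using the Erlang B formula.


B(N,A) = (A^N/N!) / sum(A^k/k!, k=0..N) with N=8, A=6.77 = 0.1656

0.1656


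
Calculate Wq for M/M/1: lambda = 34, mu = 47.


rho = 34/47; Wq = rho/(mu - lambda) = 0.0556 hours

0.0556 hours


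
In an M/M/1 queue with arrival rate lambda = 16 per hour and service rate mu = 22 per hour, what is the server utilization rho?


rho = lambda/mu = 16/22 = 0.7273

0.7273


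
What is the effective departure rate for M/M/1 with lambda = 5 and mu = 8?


For a stable queue (lambda < mu), throughput = lambda = 5 per hour

5 per hour


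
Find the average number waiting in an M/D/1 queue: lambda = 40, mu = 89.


M/D/1: Lq = rho^2 / (2*(1-rho)) where rho = 40/89; Lq = 0.18

0.18


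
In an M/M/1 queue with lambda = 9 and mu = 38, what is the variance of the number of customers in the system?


rho = 9/38; Var(N) = rho/(1-rho)^2 = 0.41

0.41


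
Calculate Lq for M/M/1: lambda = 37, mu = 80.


rho = 37/80; Lq = rho^2/(1-rho) = 0.4

0.4


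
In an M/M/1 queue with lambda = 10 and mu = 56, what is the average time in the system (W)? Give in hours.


W = 1/(mu - lambda) = 1/(56 - 10) = 0.0217 hours

0.0217 hours


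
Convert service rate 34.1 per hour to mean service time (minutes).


Mean service time = 60/mu = 60/34.1 = 1.76 minutes

1.76 minutes


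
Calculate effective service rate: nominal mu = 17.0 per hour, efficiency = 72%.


Effective rate = mu * efficiency = 17.0 * 0.72 = 12.24 per hour

12.24 per hour


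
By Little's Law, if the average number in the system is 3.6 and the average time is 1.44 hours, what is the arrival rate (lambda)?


lambda = L / W = 3.6 / 1.44 = 2.5 per hour

2.5 per hour


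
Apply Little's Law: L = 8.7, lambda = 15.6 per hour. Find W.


W = L / lambda = 8.7 / 15.6 = 0.5577 hours

0.5577 hours


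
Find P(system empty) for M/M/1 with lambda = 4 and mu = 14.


P0 = 1 - rho = 1 - 4/14 = 0.7143

0.7143


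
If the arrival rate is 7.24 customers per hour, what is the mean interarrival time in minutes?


Mean interarrival time = 60/lambda = 60/7.24 = 8.29 minutes

8.29 minutes


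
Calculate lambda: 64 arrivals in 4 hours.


lambda = total arrivals / time = 64 / 4 = 16.0 per hour

16.0 per hour


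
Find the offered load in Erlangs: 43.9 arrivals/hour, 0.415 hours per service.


Offered load a = lambda * E[S] = 43.9 * 0.415 = 18.22 Erlangs

18.22 Erlangs


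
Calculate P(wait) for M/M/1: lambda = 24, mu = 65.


P(wait) = rho = lambda/mu = 24/65 = 0.3692

0.3692


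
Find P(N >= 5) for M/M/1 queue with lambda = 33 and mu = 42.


P(N >= 5) = rho^5 = (33/42)^5 = 0.2994

0.2994


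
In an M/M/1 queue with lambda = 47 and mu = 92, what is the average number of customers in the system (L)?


rho = 47/92; L = rho/(1-rho) = 1.04

1.04


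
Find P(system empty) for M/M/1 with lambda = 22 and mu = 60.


P0 = 1 - rho = 1 - 22/60 = 0.6333

0.6333


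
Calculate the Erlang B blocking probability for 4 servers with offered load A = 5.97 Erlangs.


B(N,A) = (A^N/N!) / sum(A^k/k!, k=0..N) with N=4, A=5.97 = 0.4676

0.4676


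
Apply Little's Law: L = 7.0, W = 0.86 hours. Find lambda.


lambda = L / W = 7.0 / 0.86 = 8.14 per hour

8.14 per hour


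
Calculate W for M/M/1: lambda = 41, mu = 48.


W = 1/(mu - lambda) = 1/(48 - 41) = 0.1429 hours

0.1429 hours


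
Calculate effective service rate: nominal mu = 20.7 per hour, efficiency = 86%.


Effective rate = mu * efficiency = 20.7 * 0.86 = 17.8 per hour

17.8 per hour


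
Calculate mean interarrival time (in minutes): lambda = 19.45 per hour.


Mean interarrival time = 60/lambda = 60/19.45 = 3.08 minutes

3.08 minutes


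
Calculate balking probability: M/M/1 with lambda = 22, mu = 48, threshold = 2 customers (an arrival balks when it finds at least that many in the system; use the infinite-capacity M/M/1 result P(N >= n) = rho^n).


P(N >= 2) = rho^2 = (22/48)^2 = 0.2101

0.2101


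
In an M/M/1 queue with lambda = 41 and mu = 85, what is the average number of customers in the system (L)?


rho = 41/85; L = rho/(1-rho) = 0.93

0.93


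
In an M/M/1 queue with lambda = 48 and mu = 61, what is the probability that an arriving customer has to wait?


P(wait) = rho = lambda/mu = 48/61 = 0.7869

0.7869


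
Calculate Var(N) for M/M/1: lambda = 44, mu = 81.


rho = 44/81; Var(N) = rho/(1-rho)^2 = 2.6

2.6


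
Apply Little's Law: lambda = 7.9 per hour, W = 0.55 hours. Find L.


L = lambda * W = 7.9 * 0.55 = 4.35

4.35


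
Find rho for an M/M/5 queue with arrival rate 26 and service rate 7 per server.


rho = lambda/(c*mu) = 26/(5*7) = 0.7429

0.7429


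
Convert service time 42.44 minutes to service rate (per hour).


mu = 60 / avg_service_time = 60 / 42.44 = 1.41 per hour

1.41 per hour


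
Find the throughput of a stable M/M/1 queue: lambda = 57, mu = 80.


For a stable queue (lambda < mu), throughput = lambda = 57 per hour

57 per hour


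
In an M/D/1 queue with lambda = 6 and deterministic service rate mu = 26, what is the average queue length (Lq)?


M/D/1: Lq = rho^2 / (2*(1-rho)) where rho = 6/26; Lq = 0.03

0.03


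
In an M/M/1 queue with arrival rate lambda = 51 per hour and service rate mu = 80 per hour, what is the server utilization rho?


rho = lambda/mu = 51/80 = 0.6375

0.6375


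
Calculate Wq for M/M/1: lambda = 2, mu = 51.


rho = 2/51; Wq = rho/(mu - lambda) = 0.0008 hours

0.0008 hours


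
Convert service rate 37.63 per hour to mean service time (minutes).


Mean service time = 60/mu = 60/37.63 = 1.59 minutes

1.59 minutes


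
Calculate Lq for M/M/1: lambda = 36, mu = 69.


rho = 36/69; Lq = rho^2/(1-rho) = 0.57

0.57


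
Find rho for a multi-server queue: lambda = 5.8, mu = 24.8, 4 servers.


rho = lambda / (c * mu) = 5.8 / (4 * 24.8) = 0.0585

0.0585


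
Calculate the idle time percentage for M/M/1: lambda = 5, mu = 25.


Idle fraction = (1 - rho) * 100 = (1 - 5/25) * 100 = 80.0%

80.0%


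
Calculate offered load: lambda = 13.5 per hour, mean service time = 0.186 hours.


Offered load a = lambda * E[S] = 13.5 * 0.186 = 2.51 Erlangs

2.51 Erlangs


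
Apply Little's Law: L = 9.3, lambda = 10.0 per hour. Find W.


W = L / lambda = 9.3 / 10.0 = 0.93 hours

0.93 hours


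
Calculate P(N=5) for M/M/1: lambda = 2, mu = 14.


rho = 2/14; P(n) = (1-rho)*rho^n = (1-2/14)*(2/14)^5 = 0.0001

0.0001


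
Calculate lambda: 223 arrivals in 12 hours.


lambda = total arrivals / time = 223 / 12 = 18.58 per hour

18.58 per hour


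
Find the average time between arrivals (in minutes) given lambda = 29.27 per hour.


Mean interarrival time = 60/lambda = 60/29.27 = 2.05 minutes

2.05 minutes


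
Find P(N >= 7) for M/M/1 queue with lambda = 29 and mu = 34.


P(N >= 7) = rho^7 = (29/34)^7 = 0.3284

0.3284


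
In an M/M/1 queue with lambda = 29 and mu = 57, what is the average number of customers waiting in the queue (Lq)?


rho = 29/57; Lq = rho^2/(1-rho) = 0.53

0.53


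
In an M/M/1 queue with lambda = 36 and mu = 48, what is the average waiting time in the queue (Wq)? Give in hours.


rho = 36/48; Wq = rho/(mu - lambda) = 0.0625 hours

0.0625 hours


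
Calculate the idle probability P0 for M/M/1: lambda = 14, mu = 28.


P0 = 1 - rho = 1 - 14/28 = 0.5

0.5


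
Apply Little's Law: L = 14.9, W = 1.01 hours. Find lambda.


lambda = L / W = 14.9 / 1.01 = 14.75 per hour

14.75 per hour


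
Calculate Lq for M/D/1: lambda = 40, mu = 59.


M/D/1: Lq = rho^2 / (2*(1-rho)) where rho = 40/59; Lq = 0.71

0.71


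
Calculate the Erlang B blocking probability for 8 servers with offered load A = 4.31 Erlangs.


B(N,A) = (A^N/N!) / sum(A^k/k!, k=0..N) with N=8, A=4.31 = 0.041

0.041


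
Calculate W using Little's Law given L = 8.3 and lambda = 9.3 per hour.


W = L / lambda = 8.3 / 9.3 = 0.8925 hours

0.8925 hours


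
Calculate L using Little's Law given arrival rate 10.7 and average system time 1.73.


L = lambda * W = 10.7 * 1.73 = 18.51

18.51


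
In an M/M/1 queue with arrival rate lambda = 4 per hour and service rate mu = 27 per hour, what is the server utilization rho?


rho = lambda/mu = 4/27 = 0.1481

0.1481


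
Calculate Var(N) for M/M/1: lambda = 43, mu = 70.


rho = 43/70; Var(N) = rho/(1-rho)^2 = 4.13

4.13


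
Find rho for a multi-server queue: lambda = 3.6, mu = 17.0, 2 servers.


rho = lambda / (c * mu) = 3.6 / (2 * 17.0) = 0.1059

0.1059


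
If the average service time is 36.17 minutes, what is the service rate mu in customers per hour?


mu = 60 / avg_service_time = 60 / 36.17 = 1.66 per hour

1.66 per hour


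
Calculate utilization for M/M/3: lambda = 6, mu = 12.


rho = lambda/(c*mu) = 6/(3*12) = 0.1667

0.1667


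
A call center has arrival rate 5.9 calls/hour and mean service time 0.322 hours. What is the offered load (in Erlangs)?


Offered load a = lambda * E[S] = 5.9 * 0.322 = 1.9 Erlangs

1.9 Erlangs


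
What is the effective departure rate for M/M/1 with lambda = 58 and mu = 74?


For a stable queue (lambda < mu), throughput = lambda = 58 per hour

58 per hour


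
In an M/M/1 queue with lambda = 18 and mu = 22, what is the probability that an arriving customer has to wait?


P(wait) = rho = lambda/mu = 18/22 = 0.8182

0.8182


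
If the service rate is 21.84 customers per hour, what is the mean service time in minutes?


Mean service time = 60/mu = 60/21.84 = 2.75 minutes

2.75 minutes


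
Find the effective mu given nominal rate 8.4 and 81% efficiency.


Effective rate = mu * efficiency = 8.4 * 0.81 = 6.8 per hour

6.8 per hour


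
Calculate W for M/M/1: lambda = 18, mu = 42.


W = 1/(mu - lambda) = 1/(42 - 18) = 0.0417 hours

0.0417 hours


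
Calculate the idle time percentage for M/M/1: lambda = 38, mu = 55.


Idle fraction = (1 - rho) * 100 = (1 - 38/55) * 100 = 30.9%

30.9%


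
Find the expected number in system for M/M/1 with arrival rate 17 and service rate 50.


rho = 17/50; L = rho/(1-rho) = 0.52

0.52


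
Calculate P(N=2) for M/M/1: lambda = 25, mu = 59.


rho = 25/59; P(n) = (1-rho)*rho^n = (1-25/59)*(25/59)^2 = 0.1035

0.1035


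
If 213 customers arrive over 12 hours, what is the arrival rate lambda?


lambda = total arrivals / time = 213 / 12 = 17.75 per hour

17.75 per hour


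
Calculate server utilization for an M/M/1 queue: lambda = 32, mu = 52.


rho = lambda/mu = 32/52 = 0.6154

0.6154


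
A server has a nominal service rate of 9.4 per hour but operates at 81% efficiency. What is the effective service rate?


Effective rate = mu * efficiency = 9.4 * 0.81 = 7.61 per hour

7.61 per hour


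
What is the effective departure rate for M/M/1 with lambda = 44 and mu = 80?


For a stable queue (lambda < mu), throughput = lambda = 44 per hour

44 per hour


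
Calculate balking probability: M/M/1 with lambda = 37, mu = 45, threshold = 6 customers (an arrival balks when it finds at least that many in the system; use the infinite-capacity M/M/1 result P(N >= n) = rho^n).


P(N >= 6) = rho^6 = (37/45)^6 = 0.309

0.309
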